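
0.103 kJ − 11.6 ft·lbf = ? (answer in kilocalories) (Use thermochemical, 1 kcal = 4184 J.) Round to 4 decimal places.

0.0209 kilocalories

0.103 kJ = 0.0246176 kcal and 11.6 ft·lbf = 0.00375896 kcal.
0.0246176 − 0.00375896 ≈ 0.0209 kcal.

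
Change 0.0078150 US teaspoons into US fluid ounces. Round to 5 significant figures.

0.0013025 US fl oz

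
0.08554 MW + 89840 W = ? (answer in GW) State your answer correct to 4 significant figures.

0.08554 MW = 8.55400e-5 GW and 89840 W = 8.98400e-5 GW.
8.55400e-5 + 8.98400e-5 ≈ 0.0001754 GW.

0.0001754 GW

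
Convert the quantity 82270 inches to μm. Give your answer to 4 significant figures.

1 in = 25400.0 μm.
82270 × 25400.0 ≈ 2.090 × 10^9 μm.

2.090 × 10^9 micrometers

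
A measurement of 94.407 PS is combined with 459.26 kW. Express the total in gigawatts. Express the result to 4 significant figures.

0.0005287 GW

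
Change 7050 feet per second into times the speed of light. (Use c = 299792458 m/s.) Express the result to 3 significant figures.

7.17 × 10^-6 times the speed of light

1 foot per second = 1.01670 × 10^-9 c.
So 7050 × 1.01670 × 10^-9 ≈ 7.17 × 10^-6 c.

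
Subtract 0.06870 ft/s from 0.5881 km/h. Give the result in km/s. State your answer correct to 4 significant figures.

0.5881 km/h = 0.000163361 km/s and 0.06870 ft/s = 2.09398e-5 km/s.
0.000163361 − 2.09398e-5 ≈ 0.0001424 km/s.

0.0001424 km/s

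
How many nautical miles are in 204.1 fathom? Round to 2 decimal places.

0.20 nautical miles

1 fathom = 0.000987473 nmi.
204.1 × 0.000987473 ≈ 0.20 nmi.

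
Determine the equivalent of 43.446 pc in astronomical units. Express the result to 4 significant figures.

8.961e+6 au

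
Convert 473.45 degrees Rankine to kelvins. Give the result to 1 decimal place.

263.0 K

°R = K × 9/5.
Applying the formula gives 263.0 K.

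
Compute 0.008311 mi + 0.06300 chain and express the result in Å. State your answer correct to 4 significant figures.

0.008311 mi = 1.33753e+11 Å and 0.06300 chain = 1.26736e+10 Å.
1.33753e+11 + 1.26736e+10 ≈ 1.464e+11 Å.

1.464e+11 angstroms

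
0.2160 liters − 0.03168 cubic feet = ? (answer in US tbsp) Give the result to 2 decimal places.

0.2160 L = 14.6077 US tbsp and 0.03168 ft³ = 60.6676 US tbsp.
14.6077 − 60.6676 ≈ -46.06 US tbsp.

-46.06 US tablespoons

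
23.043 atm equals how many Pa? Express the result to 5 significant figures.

1 atmosphere = 101325 Pa.
Then 23.043 × 101325 ≈ 2.3348 × 10^6 Pa.

2.3348 × 10^6 pascals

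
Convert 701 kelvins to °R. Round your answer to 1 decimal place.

°R = K × 9/5.
Applying the formula gives 1261.8 °R.

1261.8 degrees Rankine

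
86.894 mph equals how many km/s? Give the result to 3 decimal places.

1 mile per hour = 0.000447040 kilometers per second.
So 86.894 × 0.000447040 ≈ 0.039 km/s.

0.039 kilometers per second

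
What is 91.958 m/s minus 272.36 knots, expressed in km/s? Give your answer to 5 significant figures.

91.958 m/s = 0.0919580 km/s and 272.36 kn = 0.140114 km/s.
0.0919580 − 0.140114 ≈ -0.048156 km/s.

-0.048156 kilometers per second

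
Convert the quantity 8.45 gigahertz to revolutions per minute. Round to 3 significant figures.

1 gigahertz = 6.00000 × 10^10 rpm.
Thus 8.45 × 6.00000 × 10^10 ≈ 5.07 × 10^11 rpm.

5.07 × 10^11 rpm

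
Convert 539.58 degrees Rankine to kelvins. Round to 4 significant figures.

299.8 K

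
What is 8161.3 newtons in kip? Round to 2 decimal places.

1.83 kip

1 newton = 0.000224809 kips.
8161.3 × 0.000224809 ≈ 1.83 kip.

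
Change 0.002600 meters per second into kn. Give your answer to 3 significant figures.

0.00505 kn

1 meter per second = 1.94384 kn.
So 0.002600 × 1.94384 ≈ 0.00505 kn.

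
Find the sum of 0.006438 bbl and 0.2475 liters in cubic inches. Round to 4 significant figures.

77.56 in³

0.006438 bbl = 62.4615 in³ and 0.2475 L = 15.1034 in³.
62.4615 + 15.1034 ≈ 77.56 in³.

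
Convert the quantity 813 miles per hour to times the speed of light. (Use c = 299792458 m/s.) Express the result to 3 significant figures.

1.21e-6 c

1 mph = 1.49116e-9 times the speed of light.
So 813 × 1.49116e-9 ≈ 1.21e-6 c.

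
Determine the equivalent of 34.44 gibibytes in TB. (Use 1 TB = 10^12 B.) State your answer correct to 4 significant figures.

1 gibibyte = 0.00107374 terabytes.
34.44 × 0.00107374 ≈ 0.03698 TB.

0.03698 terabytes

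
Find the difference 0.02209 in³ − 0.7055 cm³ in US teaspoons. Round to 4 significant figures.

-0.06969 US tsp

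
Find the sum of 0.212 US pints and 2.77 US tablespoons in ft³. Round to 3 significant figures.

0.00499 ft³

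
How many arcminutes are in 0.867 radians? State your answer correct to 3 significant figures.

2980 arcmin

1 rad = 3437.75 arcmin.
Thus 0.867 × 3437.75 ≈ 2980 arcmin.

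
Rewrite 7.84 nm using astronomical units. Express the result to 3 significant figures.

1 nanometer = 6.68459e-21 astronomical units.
So 7.84 × 6.68459e-21 ≈ 5.24e-20 au.

5.24e-20 au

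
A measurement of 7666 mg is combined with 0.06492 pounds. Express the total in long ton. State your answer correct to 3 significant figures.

7666 mg = 7.54493e-6 long ton and 0.06492 lb = 2.89821e-5 long ton.
7.54493e-6 + 2.89821e-5 ≈ 3.65e-5 long ton.

3.65e-5 long tons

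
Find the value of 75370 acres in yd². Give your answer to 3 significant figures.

3.65e+8 yd²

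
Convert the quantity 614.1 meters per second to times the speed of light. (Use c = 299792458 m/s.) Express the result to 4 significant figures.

1 meter per second = 3.33564 × 10^-9 times the speed of light.
614.1 × 3.33564 × 10^-9 ≈ 2.048 × 10^-6 c.

2.048 × 10^-6 c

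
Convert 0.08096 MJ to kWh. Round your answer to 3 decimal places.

0.022 kilowatt-hours

1 megajoule = 0.277778 kWh.
Then 0.08096 × 0.277778 ≈ 0.022 kWh.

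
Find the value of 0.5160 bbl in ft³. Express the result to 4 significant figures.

2.897 cubic feet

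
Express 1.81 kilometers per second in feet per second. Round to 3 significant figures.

1 km/s = 3280.84 feet per second.
Then 1.81 × 3280.84 ≈ 5940 ft/s.

5940 feet per second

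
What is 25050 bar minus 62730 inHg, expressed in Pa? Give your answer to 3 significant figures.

25050 bar = 2.50500e+9 Pa and 62730 inHg = 2.12428e+8 Pa.
2.50500e+9 − 2.12428e+8 ≈ 2.29e+9 Pa.

2.29e+9 pascals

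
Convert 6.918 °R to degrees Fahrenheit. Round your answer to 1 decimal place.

-452.8 degrees Fahrenheit

°R = °F + 459.67.
Applying the formula gives -452.8 °F.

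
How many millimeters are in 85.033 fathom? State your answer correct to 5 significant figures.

1 fathom = 1828.80 millimeters.
Then 85.033 × 1828.80 ≈ 155510 mm.

155510 mm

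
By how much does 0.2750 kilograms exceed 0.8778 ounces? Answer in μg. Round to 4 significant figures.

2.501 × 10^8 μg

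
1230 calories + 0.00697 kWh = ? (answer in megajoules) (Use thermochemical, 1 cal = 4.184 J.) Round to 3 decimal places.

0.030 MJ

1230 cal = 0.00514632 MJ and 0.00697 kWh = 0.0250920 MJ.
0.00514632 + 0.0250920 ≈ 0.030 MJ.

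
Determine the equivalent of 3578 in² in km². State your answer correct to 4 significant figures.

2.308 × 10^-6 square kilometers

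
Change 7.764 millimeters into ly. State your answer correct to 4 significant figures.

8.207 × 10^-19 ly

1 millimeter = 1.05700 × 10^-19 ly.
Then 7.764 × 1.05700 × 10^-19 ≈ 8.207 × 10^-19 ly.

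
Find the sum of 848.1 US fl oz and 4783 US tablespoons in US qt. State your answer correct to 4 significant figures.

848.1 US fl oz = 26.5031 US qt and 4783 US tbsp = 74.7344 US qt.
26.5031 + 74.7344 ≈ 101.2 US qt.

101.2 US qt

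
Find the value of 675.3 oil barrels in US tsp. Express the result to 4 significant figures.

2.178 × 10^7 US teaspoons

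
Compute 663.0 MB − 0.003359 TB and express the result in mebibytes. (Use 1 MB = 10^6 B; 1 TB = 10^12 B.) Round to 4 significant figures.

663.0 MB = 632.286 MiB and 0.003359 TB = 3203.39 MiB.
632.286 − 3203.39 ≈ -2571 MiB.

-2571 mebibytes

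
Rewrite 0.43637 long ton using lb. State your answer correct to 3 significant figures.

1 long ton = 2240.00 pounds.
Then 0.43637 × 2240.00 ≈ 977 lb.

977 lb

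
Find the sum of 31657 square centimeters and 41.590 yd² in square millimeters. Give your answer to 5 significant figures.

3.7940e+7 square millimeters

31657 cm² = 3.16570e+6 mm² and 41.590 yd² = 3.47745e+7 mm².
3.16570e+6 + 3.47745e+7 ≈ 3.7940e+7 mm².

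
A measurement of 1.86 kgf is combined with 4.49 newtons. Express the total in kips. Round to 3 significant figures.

1.86 kgf = 0.00410060 kip and 4.49 N = 0.00100939 kip.
0.00410060 + 0.00100939 ≈ 0.00511 kip.

0.00511 kip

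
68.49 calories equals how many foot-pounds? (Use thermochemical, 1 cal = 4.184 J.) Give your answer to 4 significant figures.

211.4 ft·lbf

1 calorie = 3.08596 ft·lbf.
So 68.49 × 3.08596 ≈ 211.4 ft·lbf.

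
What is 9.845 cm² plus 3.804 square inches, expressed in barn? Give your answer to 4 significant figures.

3.439 × 10^25 barn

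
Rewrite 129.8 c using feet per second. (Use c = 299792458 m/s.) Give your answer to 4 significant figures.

1.277 × 10^11 ft/s

1 speed of light = 9.83571 × 10^8 feet per second.
Thus 129.8 × 9.83571 × 10^8 ≈ 1.277 × 10^11 ft/s.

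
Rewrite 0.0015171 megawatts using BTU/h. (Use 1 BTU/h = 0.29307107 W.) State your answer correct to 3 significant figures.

5180 BTU/h

1 MW = 3.41214e+6 BTU per hour.
Then 0.0015171 × 3.41214e+6 ≈ 5180 BTU/h.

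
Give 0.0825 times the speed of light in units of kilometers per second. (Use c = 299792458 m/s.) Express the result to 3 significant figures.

24700 km/s

1 c = 299792 kilometers per second.
0.0825 × 299792 ≈ 24700 km/s.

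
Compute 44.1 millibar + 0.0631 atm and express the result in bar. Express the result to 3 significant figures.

0.108 bar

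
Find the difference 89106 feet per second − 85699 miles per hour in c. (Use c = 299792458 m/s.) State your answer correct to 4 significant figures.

-3.720e-5 c

89106 ft/s = 9.05944e-5 c and 85699 mph = 0.000127791 c.
9.05944e-5 − 0.000127791 ≈ -3.720e-5 c.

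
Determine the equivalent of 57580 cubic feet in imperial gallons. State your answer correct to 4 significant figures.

358700 imp gal

1 ft³ = 6.22884 imp gal.
Then 57580 × 6.22884 ≈ 358700 imp gal.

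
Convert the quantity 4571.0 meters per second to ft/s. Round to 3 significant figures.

1 m/s = 3.28084 ft/s.
So 4571.0 × 3.28084 ≈ 15000 ft/s.

15000 ft/s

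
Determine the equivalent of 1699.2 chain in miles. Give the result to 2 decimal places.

1 chain = 0.0125000 miles.
Thus 1699.2 × 0.0125000 ≈ 21.24 mi.

21.24 miles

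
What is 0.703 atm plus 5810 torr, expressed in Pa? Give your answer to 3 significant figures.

846000 pascals

0.703 atm = 71231.5 Pa and 5810 torr = 774603 Pa.
71231.5 + 774603 ≈ 846000 Pa.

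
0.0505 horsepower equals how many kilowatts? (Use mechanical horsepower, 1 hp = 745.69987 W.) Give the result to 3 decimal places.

1 hp = 0.745700 kW.
So 0.0505 × 0.745700 ≈ 0.038 kW.

0.038 kilowatts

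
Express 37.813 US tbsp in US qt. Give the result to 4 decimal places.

1 US tbsp = 0.0156250 US qt.
37.813 × 0.0156250 ≈ 0.5908 US qt.

0.5908 US qt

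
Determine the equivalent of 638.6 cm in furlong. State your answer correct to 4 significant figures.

0.03174 furlongs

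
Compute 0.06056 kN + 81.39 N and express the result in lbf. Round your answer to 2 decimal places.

0.06056 kN = 13.6144 lbf and 81.39 N = 18.2972 lbf.
13.6144 + 18.2972 ≈ 31.91 lbf.

31.91 lbf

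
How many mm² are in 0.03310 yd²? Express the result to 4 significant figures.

27680 mm²

1 yd² = 836127 mm².
So 0.03310 × 836127 ≈ 27680 mm².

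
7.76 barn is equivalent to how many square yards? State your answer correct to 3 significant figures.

1 barn = 1.19599 × 10^-28 yd².
7.76 × 1.19599 × 10^-28 ≈ 9.28 × 10^-28 yd².

9.28 × 10^-28 yd²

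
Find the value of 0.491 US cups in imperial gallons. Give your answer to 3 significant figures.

0.0256 imperial gallons

1 US cup = 0.0520421 imp gal.
Thus 0.491 × 0.0520421 ≈ 0.0256 imp gal.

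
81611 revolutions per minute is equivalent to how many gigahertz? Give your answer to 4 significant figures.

1.360 × 10^-6 GHz

1 revolution per minute = 1.66667 × 10^-11 GHz.
Thus 81611 × 1.66667 × 10^-11 ≈ 1.360 × 10^-6 GHz.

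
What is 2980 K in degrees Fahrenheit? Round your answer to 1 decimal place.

K = (°F + 459.67) × 5/9.
Applying the formula gives 4904.3 °F.

4904.3 °F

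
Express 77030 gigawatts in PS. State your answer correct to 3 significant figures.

1.05 × 10^11 PS

1 gigawatt = 1.35962 × 10^6 PS.
Thus 77030 × 1.35962 × 10^6 ≈ 1.05 × 10^11 PS.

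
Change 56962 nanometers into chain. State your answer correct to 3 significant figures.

2.83e-6 chains

1 nm = 4.97097e-11 chain.
56962 × 4.97097e-11 ≈ 2.83e-6 chain.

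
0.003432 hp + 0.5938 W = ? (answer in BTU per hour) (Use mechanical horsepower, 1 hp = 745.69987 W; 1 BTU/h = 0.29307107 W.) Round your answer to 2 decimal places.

10.76 BTU/h

0.003432 hp = 8.73250 BTU/h and 0.5938 W = 2.02613 BTU/h.
8.73250 + 2.02613 ≈ 10.76 BTU/h.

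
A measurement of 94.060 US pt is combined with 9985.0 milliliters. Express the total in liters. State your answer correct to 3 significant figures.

54.5 liters

94.060 US pt = 44.5070 L and 9985.0 mL = 9.98500 L.
44.5070 + 9.98500 ≈ 54.5 L.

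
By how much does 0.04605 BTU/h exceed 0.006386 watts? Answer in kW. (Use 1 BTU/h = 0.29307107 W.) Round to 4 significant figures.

7.110e-6 kW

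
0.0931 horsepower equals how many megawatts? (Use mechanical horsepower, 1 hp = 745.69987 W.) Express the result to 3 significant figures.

1 horsepower = 0.000745700 MW.
Then 0.0931 × 0.000745700 ≈ 6.94e-5 MW.

6.94e-5 MW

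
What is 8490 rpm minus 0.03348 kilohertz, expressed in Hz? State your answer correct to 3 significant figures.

108 Hz

8490 rpm = 141.500 Hz and 0.03348 kHz = 33.4800 Hz.
141.500 − 33.4800 ≈ 108 Hz.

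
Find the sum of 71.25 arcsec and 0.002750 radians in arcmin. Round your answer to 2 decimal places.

71.25 arcsec = 1.18750 arcmin and 0.002750 rad = 9.45380 arcmin.
1.18750 + 9.45380 ≈ 10.64 arcmin.

10.64 arcmin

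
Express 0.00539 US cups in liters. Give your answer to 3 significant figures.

0.00128 L

1 US cup = 0.236588 liters.
0.00539 × 0.236588 ≈ 0.00128 L.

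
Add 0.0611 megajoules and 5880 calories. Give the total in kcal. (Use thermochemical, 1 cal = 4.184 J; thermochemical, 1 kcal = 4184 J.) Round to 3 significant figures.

0.0611 MJ = 14.6033 kcal and 5880 cal = 5.88000 kcal.
14.6033 + 5.88000 ≈ 20.5 kcal.

20.5 kcal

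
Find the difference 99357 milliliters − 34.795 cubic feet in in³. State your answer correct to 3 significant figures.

99357 mL = 6063.14 in³ and 34.795 ft³ = 60125.8 in³.
6063.14 − 60125.8 ≈ -54100 in³.

-54100 in³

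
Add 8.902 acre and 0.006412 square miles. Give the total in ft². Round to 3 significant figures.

567000 square feet

8.902 acre = 387771 ft² and 0.006412 mi² = 178756 ft².
387771 + 178756 ≈ 567000 ft².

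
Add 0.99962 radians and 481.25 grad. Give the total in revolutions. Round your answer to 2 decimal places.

1.36 revolutions

0.99962 rad = 0.1590945 rev and 481.25 grad = 1.203125 rev.
0.1590945 + 1.203125 ≈ 1.36 rev.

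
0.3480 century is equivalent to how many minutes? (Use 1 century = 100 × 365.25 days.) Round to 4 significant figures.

1.830e+7 minutes

1 century = 5.25960e+7 min.
Thus 0.3480 × 5.25960e+7 ≈ 1.830e+7 min.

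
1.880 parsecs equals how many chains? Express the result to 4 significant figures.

1 pc = 1.53388 × 10^15 chains.
So 1.880 × 1.53388 × 10^15 ≈ 2.884 × 10^15 chain.

2.884 × 10^15 chain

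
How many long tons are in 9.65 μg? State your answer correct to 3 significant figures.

9.50 × 10^-12 long tons

1 microgram = 9.84207 × 10^-13 long tons.
Thus 9.65 × 9.84207 × 10^-13 ≈ 9.50 × 10^-12 long ton.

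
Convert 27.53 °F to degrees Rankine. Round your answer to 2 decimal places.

487.20 degrees Rankine

°R = °F + 459.67.
Applying the formula gives 487.20 °R.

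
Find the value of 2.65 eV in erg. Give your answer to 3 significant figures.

1 electronvolt = 1.60218e-12 ergs.
2.65 × 1.60218e-12 ≈ 4.25e-12 erg.

4.25e-12 erg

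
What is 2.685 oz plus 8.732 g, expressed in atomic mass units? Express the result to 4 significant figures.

5.110e+25 u

2.685 oz = 4.58396e+25 u and 8.732 g = 5.25853e+24 u.
4.58396e+25 + 5.25853e+24 ≈ 5.110e+25 u.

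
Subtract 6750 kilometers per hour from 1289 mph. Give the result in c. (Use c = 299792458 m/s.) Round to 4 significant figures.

-4.332 × 10^-6 times the speed of light

1289 mph = 1.92211 × 10^-6 c and 6750 km/h = 6.25433 × 10^-6 c.
1.92211 × 10^-6 − 6.25433 × 10^-6 ≈ -4.332 × 10^-6 c.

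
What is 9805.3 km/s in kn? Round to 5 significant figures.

1 kilometer per second = 1943.84 knots.
Then 9805.3 × 1943.84 ≈ 1.9060e+7 kn.

1.9060e+7 kn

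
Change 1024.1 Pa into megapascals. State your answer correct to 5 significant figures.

0.0010241 MPa

1 Pa = 1.00000 × 10^-6 MPa.
Thus 1024.1 × 1.00000 × 10^-6 ≈ 0.0010241 MPa.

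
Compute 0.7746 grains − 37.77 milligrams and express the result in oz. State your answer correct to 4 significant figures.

0.7746 gr = 0.00177051 oz and 37.77 mg = 0.00133230 oz.
0.00177051 − 0.00133230 ≈ 0.0004382 oz.

0.0004382 ounces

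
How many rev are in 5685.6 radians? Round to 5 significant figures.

1 radian = 0.159155 revolutions.
5685.6 × 0.159155 ≈ 904.89 rev.

904.89 revolutions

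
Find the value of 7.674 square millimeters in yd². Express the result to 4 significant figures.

1 square millimeter = 1.19599e-6 yd².
Then 7.674 × 1.19599e-6 ≈ 9.178e-6 yd².

9.178e-6 yd²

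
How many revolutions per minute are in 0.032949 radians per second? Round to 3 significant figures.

1 radian per second = 9.54930 revolutions per minute.
So 0.032949 × 9.54930 ≈ 0.315 rpm.

0.315 rpm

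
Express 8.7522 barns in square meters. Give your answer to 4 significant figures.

1 barn = 1.00000e-28 square meters.
Thus 8.7522 × 1.00000e-28 ≈ 8.752e-28 m².

8.752e-28 m²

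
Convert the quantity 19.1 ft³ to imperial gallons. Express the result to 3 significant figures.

119 imperial gallons

1 cubic foot = 6.22884 imp gal.
Thus 19.1 × 6.22884 ≈ 119 imp gal.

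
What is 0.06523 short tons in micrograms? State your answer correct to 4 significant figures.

5.918e+10 μg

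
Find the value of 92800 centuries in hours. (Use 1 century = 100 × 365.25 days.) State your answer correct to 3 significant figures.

8.13 × 10^10 h

1 century = 876600 h.
Thus 92800 × 876600 ≈ 8.13 × 10^10 h.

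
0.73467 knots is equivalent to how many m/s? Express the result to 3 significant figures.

0.378 m/s

1 kn = 0.514444 meters per second.
Then 0.73467 × 0.514444 ≈ 0.378 m/s.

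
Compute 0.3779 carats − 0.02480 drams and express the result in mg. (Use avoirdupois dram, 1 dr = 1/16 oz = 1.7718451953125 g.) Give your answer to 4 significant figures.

0.3779 ct = 75.5800 mg and 0.02480 dr = 43.9418 mg.
75.5800 − 43.9418 ≈ 31.64 mg.

31.64 mg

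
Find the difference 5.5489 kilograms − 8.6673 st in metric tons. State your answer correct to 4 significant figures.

5.5489 kg = 0.00554890 t and 8.6673 st = 0.0550399 t.
0.00554890 − 0.0550399 ≈ -0.04949 t.

-0.04949 metric tons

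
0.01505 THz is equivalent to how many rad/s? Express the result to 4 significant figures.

9.456e+10 radians per second

1 terahertz = 6.28319e+12 rad/s.
Then 0.01505 × 6.28319e+12 ≈ 9.456e+10 rad/s.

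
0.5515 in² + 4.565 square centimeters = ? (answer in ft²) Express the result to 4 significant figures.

0.008744 square feet

0.5515 in² = 0.00382986 ft² and 4.565 cm² = 0.00491373 ft².
0.00382986 + 0.00491373 ≈ 0.008744 ft².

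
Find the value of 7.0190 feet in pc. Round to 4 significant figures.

1 foot = 9.87790e-18 parsecs.
Then 7.0190 × 9.87790e-18 ≈ 6.933e-17 pc.

6.933e-17 pc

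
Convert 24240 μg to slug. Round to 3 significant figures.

1 μg = 6.85218e-11 slug.
Then 24240 × 6.85218e-11 ≈ 1.66e-6 slug.

1.66e-6 slug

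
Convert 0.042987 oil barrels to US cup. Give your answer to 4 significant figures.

1 bbl = 672.000 US cups.
So 0.042987 × 672.000 ≈ 28.89 US cup.

28.89 US cups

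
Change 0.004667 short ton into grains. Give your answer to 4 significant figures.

65340 gr

1 short ton = 1.40000e+7 gr.
So 0.004667 × 1.40000e+7 ≈ 65340 gr.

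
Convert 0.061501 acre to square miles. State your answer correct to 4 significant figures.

9.610 × 10^-5 square miles

1 acre = 0.00156250 mi².
So 0.061501 × 0.00156250 ≈ 9.610 × 10^-5 mi².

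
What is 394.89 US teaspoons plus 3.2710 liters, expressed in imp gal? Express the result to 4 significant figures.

1.148 imperial gallons

394.89 US tsp = 0.428144 imp gal and 3.2710 L = 0.719519 imp gal.
0.428144 + 0.719519 ≈ 1.148 imp gal.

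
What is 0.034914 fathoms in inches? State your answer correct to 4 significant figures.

1 fathom = 72.0000 inches.
So 0.034914 × 72.0000 ≈ 2.514 in.

2.514 in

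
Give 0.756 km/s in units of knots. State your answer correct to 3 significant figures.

1 km/s = 1943.84 knots.
So 0.756 × 1943.84 ≈ 1470 kn.

1470 kn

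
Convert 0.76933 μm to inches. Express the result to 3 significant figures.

1 micrometer = 3.93701e-5 in.
So 0.76933 × 3.93701e-5 ≈ 3.03e-5 in.

3.03e-5 in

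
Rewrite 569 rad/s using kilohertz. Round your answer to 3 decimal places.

1 rad/s = 0.000159155 kHz.
569 × 0.000159155 ≈ 0.091 kHz.

0.091 kHz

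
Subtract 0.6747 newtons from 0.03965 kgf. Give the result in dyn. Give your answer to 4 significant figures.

-28590 dyn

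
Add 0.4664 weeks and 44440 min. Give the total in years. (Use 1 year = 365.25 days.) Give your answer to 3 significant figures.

0.4664 wk = 0.00893854 yr and 44440 min = 0.0844931 yr.
0.00893854 + 0.0844931 ≈ 0.0934 yr.

0.0934 years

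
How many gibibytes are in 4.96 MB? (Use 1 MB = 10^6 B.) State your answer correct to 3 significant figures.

1 MB = 0.000931323 gibibytes.
4.96 × 0.000931323 ≈ 0.00462 GiB.

0.00462 GiB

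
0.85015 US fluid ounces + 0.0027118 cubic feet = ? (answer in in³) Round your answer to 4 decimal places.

0.85015 US fl oz = 1.534255 in³ and 0.0027118 ft³ = 4.685990 in³.
1.534255 + 4.685990 ≈ 6.2202 in³.

6.2202 in³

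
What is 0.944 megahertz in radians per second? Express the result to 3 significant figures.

1 megahertz = 6.28319e+6 radians per second.
So 0.944 × 6.28319e+6 ≈ 5.93e+6 rad/s.

5.93e+6 rad/s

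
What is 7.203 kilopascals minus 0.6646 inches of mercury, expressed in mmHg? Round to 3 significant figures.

7.203 kPa = 54.0269 mmHg and 0.6646 inHg = 16.8808 mmHg.
54.0269 − 16.8808 ≈ 37.1 mmHg.

37.1 millimeters of mercury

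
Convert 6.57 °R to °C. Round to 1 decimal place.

°R = (°C + 273.15) × 9/5.
Applying the formula gives -269.5 °C.

-269.5 °C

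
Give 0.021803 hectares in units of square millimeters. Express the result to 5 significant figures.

2.1803e+8 square millimeters

1 ha = 1.00000e+10 square millimeters.
0.021803 × 1.00000e+10 ≈ 2.1803e+8 mm².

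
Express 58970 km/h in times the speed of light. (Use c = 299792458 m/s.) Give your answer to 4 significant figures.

1 km/h = 9.26567e-10 c.
So 58970 × 9.26567e-10 ≈ 5.464e-5 c.

5.464e-5 times the speed of light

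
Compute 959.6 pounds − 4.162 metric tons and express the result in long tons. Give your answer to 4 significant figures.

959.6 lb = 0.428393 long ton and 4.162 t = 4.09627 long ton.
0.428393 − 4.09627 ≈ -3.668 long ton.

-3.668 long tons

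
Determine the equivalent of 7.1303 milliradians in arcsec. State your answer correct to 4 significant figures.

1471 arcseconds

1 milliradian = 206.265 arcseconds.
Thus 7.1303 × 206.265 ≈ 1471 arcsec.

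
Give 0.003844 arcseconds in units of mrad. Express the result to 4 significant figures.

1.864e-5 mrad

1 arcsec = 0.00484814 mrad.
Then 0.003844 × 0.00484814 ≈ 1.864e-5 mrad.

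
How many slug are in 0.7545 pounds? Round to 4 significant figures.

0.02345 slug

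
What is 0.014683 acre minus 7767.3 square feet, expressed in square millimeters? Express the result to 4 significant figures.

0.014683 acre = 5.94200e+7 mm² and 7767.3 ft² = 7.21606e+8 mm².
5.94200e+7 − 7.21606e+8 ≈ -6.622e+8 mm².

-6.622e+8 mm²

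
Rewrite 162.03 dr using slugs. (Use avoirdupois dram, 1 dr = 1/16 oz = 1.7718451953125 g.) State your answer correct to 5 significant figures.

1 dram = 0.000121410 slug.
Then 162.03 × 0.000121410 ≈ 0.019672 slug.

0.019672 slugs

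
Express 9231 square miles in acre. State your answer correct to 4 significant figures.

1 square mile = 640.000 acres.
Thus 9231 × 640.000 ≈ 5.908 × 10^6 acre.

5.908 × 10^6 acre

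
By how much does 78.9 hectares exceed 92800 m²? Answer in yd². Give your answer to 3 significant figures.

78.9 ha = 943636 yd² and 92800 m² = 110988 yd².
943636 − 110988 ≈ 833000 yd².

833000 yd²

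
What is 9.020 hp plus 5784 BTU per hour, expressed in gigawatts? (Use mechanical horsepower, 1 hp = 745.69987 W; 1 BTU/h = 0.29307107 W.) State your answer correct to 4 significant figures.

9.020 hp = 6.72621e-6 GW and 5784 BTU/h = 1.69512e-6 GW.
6.72621e-6 + 1.69512e-6 ≈ 8.421e-6 GW.

8.421e-6 gigawatts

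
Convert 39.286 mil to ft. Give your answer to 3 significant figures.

1 mil = 8.33333 × 10^-5 ft.
Thus 39.286 × 8.33333 × 10^-5 ≈ 0.00327 ft.

0.00327 ft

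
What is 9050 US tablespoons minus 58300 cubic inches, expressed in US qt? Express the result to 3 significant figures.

-868 US quarts

9050 US tbsp = 141.406 US qt and 58300 in³ = 1009.52 US qt.
141.406 − 1009.52 ≈ -868 US qt.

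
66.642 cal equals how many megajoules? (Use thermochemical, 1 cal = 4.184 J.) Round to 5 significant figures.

0.00027883 megajoules

1 calorie = 4.18400e-6 megajoules.
66.642 × 4.18400e-6 ≈ 0.00027883 MJ.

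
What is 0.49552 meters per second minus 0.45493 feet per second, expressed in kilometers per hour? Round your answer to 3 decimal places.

0.49552 m/s = 1.78387 km/h and 0.45493 ft/s = 0.499186 km/h.
1.78387 − 0.499186 ≈ 1.285 km/h.

1.285 km/h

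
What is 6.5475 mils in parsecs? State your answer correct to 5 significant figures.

5.3896e-21 pc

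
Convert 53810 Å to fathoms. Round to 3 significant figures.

1 angstrom = 5.46807 × 10^-11 fathoms.
Then 53810 × 5.46807 × 10^-11 ≈ 2.94 × 10^-6 fathom.

2.94 × 10^-6 fathom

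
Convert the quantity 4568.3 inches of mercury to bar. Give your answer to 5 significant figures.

154.70 bar

1 inch of mercury = 0.0338639 bar.
Then 4568.3 × 0.0338639 ≈ 154.70 bar.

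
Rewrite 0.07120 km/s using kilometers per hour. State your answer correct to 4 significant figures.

256.3 kilometers per hour

1 kilometer per second = 3600.00 km/h.
Then 0.07120 × 3600.00 ≈ 256.3 km/h.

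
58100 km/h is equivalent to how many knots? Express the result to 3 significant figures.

31400 knots

1 kilometer per hour = 0.539957 knots.
Thus 58100 × 0.539957 ≈ 31400 kn.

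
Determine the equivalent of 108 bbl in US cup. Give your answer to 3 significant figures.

72600 US cup

1 oil barrel = 672.000 US cup.
108 × 672.000 ≈ 72600 US cup.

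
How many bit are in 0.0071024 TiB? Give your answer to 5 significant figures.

1 tebibyte = 8.79609e+12 bits.
0.0071024 × 8.79609e+12 ≈ 6.2473e+10 bit.

6.2473e+10 bit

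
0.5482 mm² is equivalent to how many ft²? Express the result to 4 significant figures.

1 square millimeter = 1.07639e-5 square feet.
0.5482 × 1.07639e-5 ≈ 5.901e-6 ft².

5.901e-6 square feet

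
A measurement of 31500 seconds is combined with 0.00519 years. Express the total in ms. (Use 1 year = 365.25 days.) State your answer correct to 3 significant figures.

1.95e+8 milliseconds

31500 s = 3.15000e+7 ms and 0.00519 yr = 1.63784e+8 ms.
3.15000e+7 + 1.63784e+8 ≈ 1.95e+8 ms.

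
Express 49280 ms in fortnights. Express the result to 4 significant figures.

1 ms = 8.26720e-10 fortnights.
Thus 49280 × 8.26720e-10 ≈ 4.074e-5 fortnight.

4.074e-5 fortnight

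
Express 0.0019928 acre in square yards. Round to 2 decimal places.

9.65 square yards

1 acre = 4840.00 yd².
So 0.0019928 × 4840.00 ≈ 9.65 yd².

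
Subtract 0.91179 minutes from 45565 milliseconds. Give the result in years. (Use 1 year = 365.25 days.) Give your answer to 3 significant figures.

45565 ms = 1.44387 × 10^-6 yr and 0.91179 min = 1.73357 × 10^-6 yr.
1.44387 × 10^-6 − 1.73357 × 10^-6 ≈ -2.90 × 10^-7 yr.

-2.90 × 10^-7 years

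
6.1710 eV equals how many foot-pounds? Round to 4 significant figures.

7.292 × 10^-19 foot-pounds

1 eV = 1.18170 × 10^-19 ft·lbf.
So 6.1710 × 1.18170 × 10^-19 ≈ 7.292 × 10^-19 ft·lbf.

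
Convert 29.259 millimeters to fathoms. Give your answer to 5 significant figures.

1 mm = 0.000546807 fathom.
So 29.259 × 0.000546807 ≈ 0.015999 fathom.

0.015999 fathom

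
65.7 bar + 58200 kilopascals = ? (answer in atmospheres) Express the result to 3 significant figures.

639 atm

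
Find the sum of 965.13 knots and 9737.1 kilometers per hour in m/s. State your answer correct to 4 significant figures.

3201 m/s

965.13 kn = 496.506 m/s and 9737.1 km/h = 2704.75 m/s.
496.506 + 2704.75 ≈ 3201 m/s.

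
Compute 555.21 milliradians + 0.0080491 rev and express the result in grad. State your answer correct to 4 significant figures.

38.57 grad

555.21 mrad = 35.3458 grad and 0.0080491 rev = 3.21964 grad.
35.3458 + 3.21964 ≈ 38.57 grad.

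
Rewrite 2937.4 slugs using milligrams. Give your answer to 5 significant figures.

4.2868e+10 mg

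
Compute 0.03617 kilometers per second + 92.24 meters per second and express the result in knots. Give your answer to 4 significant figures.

0.03617 km/s = 70.3089 kn and 92.24 m/s = 179.300 kn.
70.3089 + 179.300 ≈ 249.6 kn.

249.6 kn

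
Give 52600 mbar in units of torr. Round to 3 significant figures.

39500 torr

1 millibar = 0.750062 torr.
52600 × 0.750062 ≈ 39500 torr.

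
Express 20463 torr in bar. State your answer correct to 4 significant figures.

27.28 bar

1 torr = 0.00133322 bar.
Thus 20463 × 0.00133322 ≈ 27.28 bar.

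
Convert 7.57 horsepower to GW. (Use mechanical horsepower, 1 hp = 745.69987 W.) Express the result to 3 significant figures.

5.64e-6 gigawatts

1 hp = 7.45700e-7 gigawatts.
Then 7.57 × 7.45700e-7 ≈ 5.64e-6 GW.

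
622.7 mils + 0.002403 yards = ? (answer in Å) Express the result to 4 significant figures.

622.7 mil = 1.58166 × 10^8 Å and 0.002403 yd = 2.19730 × 10^7 Å.
1.58166 × 10^8 + 2.19730 × 10^7 ≈ 1.801 × 10^8 Å.

1.801 × 10^8 Å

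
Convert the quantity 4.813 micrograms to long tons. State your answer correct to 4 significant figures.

4.737e-12 long ton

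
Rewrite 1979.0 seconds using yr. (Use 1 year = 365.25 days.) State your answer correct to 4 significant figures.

6.271e-5 yr

1 second = 3.16881e-8 yr.
Thus 1979.0 × 3.16881e-8 ≈ 6.271e-5 yr.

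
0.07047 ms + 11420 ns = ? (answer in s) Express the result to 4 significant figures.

8.189e-5 s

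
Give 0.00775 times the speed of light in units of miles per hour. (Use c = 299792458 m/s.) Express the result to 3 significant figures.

1 speed of light = 6.70617 × 10^8 mph.
So 0.00775 × 6.70617 × 10^8 ≈ 5.20 × 10^6 mph.

5.20 × 10^6 miles per hour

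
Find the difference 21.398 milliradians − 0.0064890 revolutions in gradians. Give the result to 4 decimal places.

-1.2334 gradians

21.398 mrad = 1.36224 grad and 0.0064890 rev = 2.59560 grad.
1.36224 − 2.59560 ≈ -1.2334 grad.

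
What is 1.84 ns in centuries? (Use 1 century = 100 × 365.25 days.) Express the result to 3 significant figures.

5.83e-19 century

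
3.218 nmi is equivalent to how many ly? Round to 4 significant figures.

6.299e-13 light-years

1 nmi = 1.95757e-13 ly.
Thus 3.218 × 1.95757e-13 ≈ 6.299e-13 ly.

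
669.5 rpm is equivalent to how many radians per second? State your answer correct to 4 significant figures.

70.11 rad/s

1 rpm = 0.104720 radians per second.
Thus 669.5 × 0.104720 ≈ 70.11 rad/s.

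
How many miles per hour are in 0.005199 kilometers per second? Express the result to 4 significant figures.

11.63 mph

1 kilometer per second = 2236.94 mph.
0.005199 × 2236.94 ≈ 11.63 mph.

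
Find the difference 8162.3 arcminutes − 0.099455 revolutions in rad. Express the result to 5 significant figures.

8162.3 arcmin = 2.37432 rad and 0.099455 rev = 0.624894 rad.
2.37432 − 0.624894 ≈ 1.7494 rad.

1.7494 radians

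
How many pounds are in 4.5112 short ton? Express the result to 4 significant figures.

9022 lb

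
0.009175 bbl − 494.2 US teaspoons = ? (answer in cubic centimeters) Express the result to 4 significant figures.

-977.2 cubic centimeters

0.009175 bbl = 1458.71 cm³ and 494.2 US tsp = 2435.87 cm³.
1458.71 − 2435.87 ≈ -977.2 cm³.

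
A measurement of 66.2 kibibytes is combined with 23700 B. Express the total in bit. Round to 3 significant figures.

732000 bits

66.2 KiB = 542310 bit and 23700 B = 189600 bit.
542310 + 189600 ≈ 732000 bit.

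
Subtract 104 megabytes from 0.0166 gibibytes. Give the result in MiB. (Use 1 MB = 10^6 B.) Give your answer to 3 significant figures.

-82.2 MiB

0.0166 GiB = 16.9984 MiB and 104 MB = 99.1821 MiB.
16.9984 − 99.1821 ≈ -82.2 MiB.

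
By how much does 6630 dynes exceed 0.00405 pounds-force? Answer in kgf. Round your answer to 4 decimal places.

6630 dyn = 0.00676072 kgf and 0.00405 lbf = 0.00183705 kgf.
0.00676072 − 0.00183705 ≈ 0.0049 kgf.

0.0049 kgf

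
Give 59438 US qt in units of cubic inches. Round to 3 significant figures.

3.43 × 10^6 cubic inches

1 US quart = 57.7500 cubic inches.
So 59438 × 57.7500 ≈ 3.43 × 10^6 in³.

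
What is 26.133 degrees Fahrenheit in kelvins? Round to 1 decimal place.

269.9 K

K = (°F + 459.67) × 5/9.
Applying the formula gives 269.9 K.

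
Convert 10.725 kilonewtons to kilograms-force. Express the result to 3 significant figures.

1090 kgf

1 kilonewton = 101.972 kgf.
So 10.725 × 101.972 ≈ 1090 kgf.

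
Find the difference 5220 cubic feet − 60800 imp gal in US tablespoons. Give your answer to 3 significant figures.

-8.70 × 10^6 US tablespoons

5220 ft³ = 9.99637 × 10^6 US tbsp and 60800 imp gal = 1.86925 × 10^7 US tbsp.
9.99637 × 10^6 − 1.86925 × 10^7 ≈ -8.70 × 10^6 US tbsp.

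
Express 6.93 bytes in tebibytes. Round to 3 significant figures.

6.30 × 10^-12 TiB

1 B = 9.09495 × 10^-13 tebibytes.
So 6.93 × 9.09495 × 10^-13 ≈ 6.30 × 10^-12 TiB.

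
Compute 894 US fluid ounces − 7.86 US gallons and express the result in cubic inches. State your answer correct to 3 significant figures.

894 US fl oz = 1613.39 in³ and 7.86 US gal = 1815.66 in³.
1613.39 − 1815.66 ≈ -202 in³.

-202 in³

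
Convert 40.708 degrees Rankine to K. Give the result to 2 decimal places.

°R = K × 9/5.
Applying the formula gives 22.62 K.

22.62 K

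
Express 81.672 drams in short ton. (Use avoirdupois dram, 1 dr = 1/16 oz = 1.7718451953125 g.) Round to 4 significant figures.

1 dr = 1.953125 × 10^-6 short tons.
Thus 81.672 × 1.953125 × 10^-6 ≈ 0.0001595 short ton.

0.0001595 short ton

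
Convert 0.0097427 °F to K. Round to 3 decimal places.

K = (°F + 459.67) × 5/9.
Applying the formula gives 255.378 K.

255.378 K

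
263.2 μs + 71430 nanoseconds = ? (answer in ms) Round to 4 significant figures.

263.2 μs = 0.263200 ms and 71430 ns = 0.0714300 ms.
0.263200 + 0.0714300 ≈ 0.3346 ms.

0.3346 ms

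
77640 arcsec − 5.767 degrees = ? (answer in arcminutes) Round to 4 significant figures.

948.0 arcminutes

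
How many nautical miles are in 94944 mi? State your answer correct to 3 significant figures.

82500 nmi

1 mi = 0.868976 nmi.
Then 94944 × 0.868976 ≈ 82500 nmi.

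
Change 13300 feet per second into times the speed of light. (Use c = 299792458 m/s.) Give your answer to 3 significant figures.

1.35e-5 c

1 ft/s = 1.01670e-9 times the speed of light.
Then 13300 × 1.01670e-9 ≈ 1.35e-5 c.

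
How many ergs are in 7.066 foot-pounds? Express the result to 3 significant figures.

9.58e+7 ergs

1 ft·lbf = 1.35582e+7 ergs.
Then 7.066 × 1.35582e+7 ≈ 9.58e+7 erg.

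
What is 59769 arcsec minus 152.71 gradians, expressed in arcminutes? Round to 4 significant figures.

59769 arcsec = 996.150 arcmin and 152.71 grad = 8246.34 arcmin.
996.150 − 8246.34 ≈ -7250 arcmin.

-7250 arcmin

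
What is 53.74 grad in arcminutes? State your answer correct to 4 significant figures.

2902 arcminutes

1 gradian = 54.0000 arcmin.
So 53.74 × 54.0000 ≈ 2902 arcmin.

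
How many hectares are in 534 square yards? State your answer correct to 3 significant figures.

0.0446 ha

1 square yard = 8.36127e-5 ha.
Thus 534 × 8.36127e-5 ≈ 0.0446 ha.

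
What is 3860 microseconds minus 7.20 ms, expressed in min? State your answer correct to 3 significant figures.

3860 μs = 6.43333 × 10^-5 min and 7.20 ms = 0.000120000 min.
6.43333 × 10^-5 − 0.000120000 ≈ -5.57 × 10^-5 min.

-5.57 × 10^-5 minutes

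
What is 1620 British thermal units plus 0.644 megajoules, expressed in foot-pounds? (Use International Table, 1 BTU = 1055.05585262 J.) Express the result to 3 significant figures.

1.74 × 10^6 foot-pounds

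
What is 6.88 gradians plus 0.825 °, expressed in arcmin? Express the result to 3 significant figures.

6.88 grad = 371.520 arcmin and 0.825 ° = 49.5000 arcmin.
371.520 + 49.5000 ≈ 421 arcmin.

421 arcmin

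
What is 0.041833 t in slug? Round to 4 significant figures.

1 metric ton = 68.5218 slug.
Thus 0.041833 × 68.5218 ≈ 2.866 slug.

2.866 slug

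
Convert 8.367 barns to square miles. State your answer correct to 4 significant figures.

1 barn = 3.86102 × 10^-35 mi².
8.367 × 3.86102 × 10^-35 ≈ 3.231 × 10^-34 mi².

3.231 × 10^-34 mi²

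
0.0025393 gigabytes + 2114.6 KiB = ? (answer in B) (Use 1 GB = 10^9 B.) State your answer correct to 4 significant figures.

4.705e+6 B

0.0025393 GB = 2.53930e+6 B and 2114.6 KiB = 2.16535e+6 B.
2.53930e+6 + 2.16535e+6 ≈ 4.705e+6 B.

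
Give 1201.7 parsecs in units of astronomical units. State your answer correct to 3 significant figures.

2.48e+8 au

1 pc = 206265 au.
1201.7 × 206265 ≈ 2.48e+8 au.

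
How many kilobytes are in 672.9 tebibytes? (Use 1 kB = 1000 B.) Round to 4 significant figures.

1 TiB = 1.09951 × 10^9 kilobytes.
672.9 × 1.09951 × 10^9 ≈ 7.399 × 10^11 kB.

7.399 × 10^11 kB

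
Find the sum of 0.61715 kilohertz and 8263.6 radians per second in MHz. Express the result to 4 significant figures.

0.001932 MHz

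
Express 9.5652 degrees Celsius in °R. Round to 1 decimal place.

°R = (°C + 273.15) × 9/5.
Applying the formula gives 508.9 °R.

508.9 °R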